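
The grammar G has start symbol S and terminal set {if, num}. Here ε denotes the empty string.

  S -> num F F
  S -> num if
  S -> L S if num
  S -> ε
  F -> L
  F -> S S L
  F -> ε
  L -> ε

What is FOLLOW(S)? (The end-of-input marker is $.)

{$, if, num}

FIRST(L): from L->ε we get {ε}. So FIRST(L) = {ε}.
FIRST(S): from S->num F F we get {num}; from S->num if we get {num}; from S->L S if num we get {if, num}; from S->ε we get {ε}. So FIRST(S) = {ε, if, num}.
FIRST(F): from F->L we get {ε}; from F->S S L we get {ε, if, num}; from F->ε we get {ε}. So FIRST(F) = {ε, if, num}.
FOLLOW(S) includes $ since S is the start symbol.
FOLLOW(S): in S->L S if num, S is followed by if num with FIRST {if}; in F->S S L (occurrence 1), S is followed by S L with FIRST {ε, if, num}; in F->S S L (occurrence 1), the suffix after S is nullable, so FOLLOW(S) ⊇ FOLLOW(F) = {$, if, num}; in F->S S L (occurrence 2), S is followed by L with FIRST {ε}; in F->S S L (occurrence 2), the suffix after S is nullable, so FOLLOW(S) ⊇ FOLLOW(F) = {$, if, num}. Thus FOLLOW(S) = {$, if, num}.
FOLLOW(F): in S->num F F (occurrence 1), F is followed by F with FIRST {ε, if, num}; in S->num F F (occurrence 1), the suffix after F is nullable, so FOLLOW(F) ⊇ FOLLOW(S) = {$, if, num}; in S->num F F (occurrence 2), the suffix after F is empty, so FOLLOW(F) ⊇ FOLLOW(S) = {$, if, num}. Thus FOLLOW(F) = {$, if, num}.
FOLLOW(L): in S->L S if num, L is followed by S if num with FIRST {if, num}; in F->L, the suffix after L is empty, so FOLLOW(L) ⊇ FOLLOW(F) = {$, if, num}; in F->S S L, the suffix after L is empty, so FOLLOW(L) ⊇ FOLLOW(F) = {$, if, num}. Thus FOLLOW(L) = {$, if, num}.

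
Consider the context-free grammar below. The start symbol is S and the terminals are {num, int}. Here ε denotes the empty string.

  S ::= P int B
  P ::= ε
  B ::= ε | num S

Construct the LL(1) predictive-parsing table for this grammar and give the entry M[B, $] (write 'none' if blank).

B ::= ε

FIRST(P): from P::=ε we get {ε}. So FIRST(P) = {ε}.
FIRST(B): from B::=ε we get {ε}; from B::=num S we get {num}. So FIRST(B) = {ε, num}.
FIRST(S): from S::=P int B we get {int}. So FIRST(S) = {int}.
FOLLOW(S) includes $ since S is the start symbol.
FOLLOW(S): in B::=num S, the suffix after S is empty, so FOLLOW(S) ⊇ FOLLOW(B) = {$}. Thus FOLLOW(S) = {$}.
FOLLOW(B): in S::=P int B, the suffix after B is empty, so FOLLOW(B) ⊇ FOLLOW(S) = {$}. Thus FOLLOW(B) = {$}.
For B ::= ε: FIRST(ε) = {ε}, so it goes in M[B, t] for t ∈ {}; since ε ∈ FIRST, also for every t ∈ FOLLOW(B) = {$}.
For B ::= num S: FIRST(num S) = {num}, so it goes in M[B, t] for t ∈ {num}.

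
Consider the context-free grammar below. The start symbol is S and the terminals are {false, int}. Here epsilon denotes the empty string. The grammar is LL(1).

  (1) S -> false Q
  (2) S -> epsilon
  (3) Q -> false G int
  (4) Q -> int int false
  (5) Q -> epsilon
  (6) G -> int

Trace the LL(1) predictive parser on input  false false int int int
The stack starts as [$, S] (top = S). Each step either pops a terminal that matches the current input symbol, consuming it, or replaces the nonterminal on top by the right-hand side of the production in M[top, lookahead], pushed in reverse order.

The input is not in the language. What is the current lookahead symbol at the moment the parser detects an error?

     Stack          Input                      Action
  1  $ S            false false int int int $  expand S -> false Q
  2  $ Q false      false false int int int $  match false
  3  $ Q            false int int int $        expand Q -> false G int
  4  $ int G false  false int int int $        match false
  5  $ int G        int int int $              expand G -> int
  6  $ int int      int int int $              match int
  7  $ int          int int $                  match int
  8  $              int $                      error: stack empty but input remains

int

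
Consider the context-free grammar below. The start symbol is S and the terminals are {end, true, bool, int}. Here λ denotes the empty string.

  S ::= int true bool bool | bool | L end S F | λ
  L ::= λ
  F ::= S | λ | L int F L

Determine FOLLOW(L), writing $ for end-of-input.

FIRST(L): from L::=λ we get {λ}. So FIRST(L) = {λ}.
FIRST(S): from S::=int true bool bool we get {int}; from S::=bool we get {bool}; from S::=L end S F we get {end}; from S::=λ we get {λ}. So FIRST(S) = {λ, bool, end, int}.
FIRST(F): from F::=S we get {λ, bool, end, int}; from F::=λ we get {λ}; from F::=L int F L we get {int}. So FIRST(F) = {λ, bool, end, int}.
FOLLOW(S) includes $ since S is the start symbol.
FOLLOW(S): in S::=L end S F, S is followed by F with FIRST {λ, bool, end, int}; in S::=L end S F, the suffix after S is nullable (adds nothing new); in F::=S, the suffix after S is empty, so FOLLOW(S) ⊇ FOLLOW(F) = {$, bool, end, int}. Thus FOLLOW(S) = {$, bool, end, int}.
FOLLOW(F): in S::=L end S F, the suffix after F is empty, so FOLLOW(F) ⊇ FOLLOW(S) = {$, bool, end, int}; in F::=L int F L, F is followed by L with FIRST {λ}; in F::=L int F L, the suffix after F is nullable (adds nothing new). Thus FOLLOW(F) = {$, bool, end, int}.
FOLLOW(L): in S::=L end S F, L is followed by end S F with FIRST {end}; in F::=L int F L (occurrence 1), L is followed by int F L with FIRST {int}; in F::=L int F L (occurrence 2), the suffix after L is empty, so FOLLOW(L) ⊇ FOLLOW(F) = {$, bool, end, int}. Thus FOLLOW(L) = {$, bool, end, int}.

{$, bool, end, int}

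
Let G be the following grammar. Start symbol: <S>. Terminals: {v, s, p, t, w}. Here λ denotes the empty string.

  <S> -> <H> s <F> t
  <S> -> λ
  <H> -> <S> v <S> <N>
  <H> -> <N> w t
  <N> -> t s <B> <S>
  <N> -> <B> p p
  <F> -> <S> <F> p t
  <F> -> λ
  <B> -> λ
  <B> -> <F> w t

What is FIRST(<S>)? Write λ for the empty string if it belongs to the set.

FIRST(<S>): from <S>-><H> s <F> t we get {p, t, v, w}; from <S>->λ we get {λ}. So FIRST(<S>) = {λ, p, t, v, w}.
FIRST(<F>): from <F>-><S> <F> p t we get {p, t, v, w}; from <F>->λ we get {λ}. So FIRST(<F>) = {λ, p, t, v, w}.
FIRST(<B>): from <B>->λ we get {λ}; from <B>-><F> w t we get {p, t, v, w}. So FIRST(<B>) = {λ, p, t, v, w}.
FIRST(<N>): from <N>->t s <B> <S> we get {t}; from <N>-><B> p p we get {p, t, v, w}. So FIRST(<N>) = {p, t, v, w}.
FIRST(<H>): from <H>-><S> v <S> <N> we get {p, t, v, w}; from <H>-><N> w t we get {p, t, v, w}. So FIRST(<H>) = {p, t, v, w}.

{λ, p, t, v, w}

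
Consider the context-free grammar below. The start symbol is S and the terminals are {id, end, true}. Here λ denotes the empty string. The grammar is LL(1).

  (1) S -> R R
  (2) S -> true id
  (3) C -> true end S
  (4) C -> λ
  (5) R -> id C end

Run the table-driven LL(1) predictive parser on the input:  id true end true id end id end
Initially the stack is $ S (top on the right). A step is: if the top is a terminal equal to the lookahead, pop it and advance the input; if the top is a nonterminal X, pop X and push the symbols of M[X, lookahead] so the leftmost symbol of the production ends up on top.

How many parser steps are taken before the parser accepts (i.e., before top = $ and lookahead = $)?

14

step 1: stack=$ S  input=id true end true id end id end $  — expand S -> R R
step 2: stack=$ R R  input=id true end true id end id end $  — expand R -> id C end
step 3: stack=$ R end C id  input=id true end true id end id end $  — match id
step 4: stack=$ R end C  input=true end true id end id end $  — expand C -> true end S
step 5: stack=$ R end S end true  input=true end true id end id end $  — match true
step 6: stack=$ R end S end  input=end true id end id end $  — match end
step 7: stack=$ R end S  input=true id end id end $  — expand S -> true id
step 8: stack=$ R end id true  input=true id end id end $  — match true
step 9: stack=$ R end id  input=id end id end $  — match id
step 10: stack=$ R end  input=end id end $  — match end
step 11: stack=$ R  input=id end $  — expand R -> id C end
step 12: stack=$ end C id  input=id end $  — match id
step 13: stack=$ end C  input=end $  — expand C -> λ
step 14: stack=$ end  input=end $  — match end
Accept reached after 14 steps.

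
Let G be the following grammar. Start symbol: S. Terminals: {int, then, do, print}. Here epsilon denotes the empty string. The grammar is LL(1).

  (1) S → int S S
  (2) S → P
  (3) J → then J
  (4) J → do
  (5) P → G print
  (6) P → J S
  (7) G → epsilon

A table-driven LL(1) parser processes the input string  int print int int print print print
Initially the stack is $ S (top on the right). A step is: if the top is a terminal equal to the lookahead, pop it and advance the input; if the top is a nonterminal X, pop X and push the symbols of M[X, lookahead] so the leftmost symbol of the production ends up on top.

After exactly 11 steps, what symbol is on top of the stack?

      Stack        Input                                  Action
   1  $ S          int print int int print print print $  expand S → int S S
   2  $ S S int    int print int int print print print $  match int
   3  $ S S        print int int print print print $      expand S → P
   4  $ S P        print int int print print print $      expand P → G print
   5  $ S print G  print int int print print print $      expand G → epsilon
   6  $ S print    print int int print print print $      match print
   7  $ S          int int print print print $            expand S → int S S
   8  $ S S int    int int print print print $            match int
   9  $ S S        int print print print $                expand S → int S S
  10  $ S S S int  int print print print $                match int
  11  $ S S S      print print print $                    expand S → P
Stack after step 11: $ S S P (top = P).

P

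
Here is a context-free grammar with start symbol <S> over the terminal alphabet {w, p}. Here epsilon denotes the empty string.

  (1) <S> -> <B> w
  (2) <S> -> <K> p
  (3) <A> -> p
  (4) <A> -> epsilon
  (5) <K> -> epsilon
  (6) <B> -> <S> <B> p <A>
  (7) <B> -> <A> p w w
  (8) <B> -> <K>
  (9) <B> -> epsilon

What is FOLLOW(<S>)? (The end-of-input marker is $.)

FIRST(<A>): from <A>->p we get {p}; from <A>->epsilon we get {epsilon}. So FIRST(<A>) = {epsilon, p}.
FIRST(<K>): from <K>->epsilon we get {epsilon}. So FIRST(<K>) = {epsilon}.
FIRST(<S>): from <S>-><B> w we get {p, w}; from <S>-><K> p we get {p}. So FIRST(<S>) = {p, w}.
FIRST(<B>): from <B>-><S> <B> p <A> we get {p, w}; from <B>-><A> p w w we get {p}; from <B>-><K> we get {epsilon}; from <B>->epsilon we get {epsilon}. So FIRST(<B>) = {epsilon, p, w}.
FOLLOW(<S>) includes $ since <S> is the start symbol.
FOLLOW(<S>): in <B>-><S> <B> p <A>, <S> is followed by <B> p <A> with FIRST {p, w}. Thus FOLLOW(<S>) = {$, p, w}.
FOLLOW(<B>): in <S>-><B> w, <B> is followed by w with FIRST {w}; in <B>-><S> <B> p <A>, <B> is followed by p <A> with FIRST {p}. Thus FOLLOW(<B>) = {p, w}.
FOLLOW(<A>): in <B>-><S> <B> p <A>, the suffix after <A> is empty, so FOLLOW(<A>) ⊇ FOLLOW(<B>) = {p, w}; in <B>-><A> p w w, <A> is followed by p w w with FIRST {p}. Thus FOLLOW(<A>) = {p, w}.
FOLLOW(<K>): in <S>-><K> p, <K> is followed by p with FIRST {p}; in <B>-><K>, the suffix after <K> is empty, so FOLLOW(<K>) ⊇ FOLLOW(<B>) = {p, w}. Thus FOLLOW(<K>) = {p, w}.

{$, p, w}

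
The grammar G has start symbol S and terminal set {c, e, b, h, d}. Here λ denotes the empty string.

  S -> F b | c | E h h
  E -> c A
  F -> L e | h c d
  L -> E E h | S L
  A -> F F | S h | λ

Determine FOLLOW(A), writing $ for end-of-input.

FIRST(E) = {c}
FIRST(S) = {c, h}  (via F b, E h h)
FIRST(L) = {c, h}  (via E E h, S L)
FIRST(F) = {c, h}  (via L e)
FIRST(A) = {λ, c, h}  (via F F, S h)
FOLLOW(S) includes $ since S is the start symbol.
FOLLOW(S): in L->S L, S is followed by L with FIRST {c, h}; in A->S h, S is followed by h with FIRST {h}. Thus FOLLOW(S) = {$, c, h}.
FOLLOW(E): in S->E h h, E is followed by h h with FIRST {h}; in L->E E h (occurrence 1), E is followed by E h with FIRST {c}; in L->E E h (occurrence 2), E is followed by h with FIRST {h}. Thus FOLLOW(E) = {c, h}.
FOLLOW(L): in F->L e, L is followed by e with FIRST {e}; in L->S L, the suffix after L is empty (adds nothing new). Thus FOLLOW(L) = {e}.
FOLLOW(A): in E->c A, the suffix after A is empty, so FOLLOW(A) ⊇ FOLLOW(E) = {c, h}. Thus FOLLOW(A) = {c, h}.
FOLLOW(F): in S->F b, F is followed by b with FIRST {b}; in A->F F (occurrence 1), F is followed by F with FIRST {c, h}; in A->F F (occurrence 2), the suffix after F is empty, so FOLLOW(F) ⊇ FOLLOW(A) = {c, h}. Thus FOLLOW(F) = {b, c, h}.

{c, h}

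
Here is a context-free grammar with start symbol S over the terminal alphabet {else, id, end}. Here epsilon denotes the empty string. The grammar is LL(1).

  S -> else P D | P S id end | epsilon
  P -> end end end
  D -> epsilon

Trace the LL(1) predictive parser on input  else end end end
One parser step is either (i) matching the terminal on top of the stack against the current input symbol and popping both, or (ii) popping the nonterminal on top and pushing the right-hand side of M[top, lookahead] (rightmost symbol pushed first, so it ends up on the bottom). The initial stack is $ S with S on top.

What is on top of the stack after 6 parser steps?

D

step 1: stack=$ S  input=else end end end $  — expand S -> else P D
step 2: stack=$ D P else  input=else end end end $  — match else
step 3: stack=$ D P  input=end end end $  — expand P -> end end end
step 4: stack=$ D end end end  input=end end end $  — match end
step 5: stack=$ D end end  input=end end $  — match end
step 6: stack=$ D end  input=end $  — match end
Stack after step 6: $ D (top = D).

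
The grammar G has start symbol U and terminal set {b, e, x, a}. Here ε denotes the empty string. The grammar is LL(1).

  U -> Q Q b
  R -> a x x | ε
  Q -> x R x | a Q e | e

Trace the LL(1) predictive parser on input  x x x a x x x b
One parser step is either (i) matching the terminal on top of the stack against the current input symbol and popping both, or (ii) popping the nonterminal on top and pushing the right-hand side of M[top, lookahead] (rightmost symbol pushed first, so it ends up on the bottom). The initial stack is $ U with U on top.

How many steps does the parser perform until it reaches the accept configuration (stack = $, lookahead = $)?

13

      Stack        Input              Action
   1  $ U          x x x a x x x b $  expand U -> Q Q b
   2  $ b Q Q      x x x a x x x b $  expand Q -> x R x
   3  $ b Q x R x  x x x a x x x b $  match x
   4  $ b Q x R    x x a x x x b $    expand R -> ε
   5  $ b Q x      x x a x x x b $    match x
   6  $ b Q        x a x x x b $      expand Q -> x R x
   7  $ b x R x    x a x x x b $      match x
   8  $ b x R      a x x x b $        expand R -> a x x
   9  $ b x x x a  a x x x b $        match a
  10  $ b x x x    x x x b $          match x
  11  $ b x x      x x b $            match x
  12  $ b x        x b $              match x
  13  $ b          b $                match b
Accept reached after 13 steps.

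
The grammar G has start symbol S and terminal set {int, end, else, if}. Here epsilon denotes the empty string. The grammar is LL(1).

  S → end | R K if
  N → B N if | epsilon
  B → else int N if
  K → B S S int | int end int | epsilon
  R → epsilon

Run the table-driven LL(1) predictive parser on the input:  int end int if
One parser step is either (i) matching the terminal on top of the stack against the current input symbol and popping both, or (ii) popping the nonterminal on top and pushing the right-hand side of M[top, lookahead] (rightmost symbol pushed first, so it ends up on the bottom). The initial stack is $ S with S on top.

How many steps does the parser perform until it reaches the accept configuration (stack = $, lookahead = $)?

step 1: stack=$ S  input=int end int if $  — expand S → R K if
step 2: stack=$ if K R  input=int end int if $  — expand R → epsilon
step 3: stack=$ if K  input=int end int if $  — expand K → int end int
step 4: stack=$ if int end int  input=int end int if $  — match int
step 5: stack=$ if int end  input=end int if $  — match end
step 6: stack=$ if int  input=int if $  — match int
step 7: stack=$ if  input=if $  — match if
Accept reached after 7 steps.

7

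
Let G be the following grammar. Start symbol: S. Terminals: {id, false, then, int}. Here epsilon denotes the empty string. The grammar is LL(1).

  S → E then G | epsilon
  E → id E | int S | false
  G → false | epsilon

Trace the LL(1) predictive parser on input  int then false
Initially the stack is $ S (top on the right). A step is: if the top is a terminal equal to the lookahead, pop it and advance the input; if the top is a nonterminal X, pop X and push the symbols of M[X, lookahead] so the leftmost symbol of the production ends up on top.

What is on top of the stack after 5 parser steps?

G

     Stack           Input             Action
  1  $ S             int then false $  expand S → E then G
  2  $ G then E      int then false $  expand E → int S
  3  $ G then S int  int then false $  match int
  4  $ G then S      then false $      expand S → epsilon
  5  $ G then        then false $      match then
Stack after step 5: $ G (top = G).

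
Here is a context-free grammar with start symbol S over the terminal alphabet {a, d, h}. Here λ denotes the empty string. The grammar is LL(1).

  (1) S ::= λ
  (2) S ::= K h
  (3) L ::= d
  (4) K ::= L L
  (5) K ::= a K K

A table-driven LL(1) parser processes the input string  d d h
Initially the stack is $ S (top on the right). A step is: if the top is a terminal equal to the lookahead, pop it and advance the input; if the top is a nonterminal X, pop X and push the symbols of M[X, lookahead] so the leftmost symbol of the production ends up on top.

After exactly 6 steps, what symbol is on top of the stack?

h

     Stack    Input    Action
  1  $ S      d d h $  expand S ::= K h
  2  $ h K    d d h $  expand K ::= L L
  3  $ h L L  d d h $  expand L ::= d
  4  $ h L d  d d h $  match d
  5  $ h L    d h $    expand L ::= d
  6  $ h d    d h $    match d
Stack after step 6: $ h (top = h).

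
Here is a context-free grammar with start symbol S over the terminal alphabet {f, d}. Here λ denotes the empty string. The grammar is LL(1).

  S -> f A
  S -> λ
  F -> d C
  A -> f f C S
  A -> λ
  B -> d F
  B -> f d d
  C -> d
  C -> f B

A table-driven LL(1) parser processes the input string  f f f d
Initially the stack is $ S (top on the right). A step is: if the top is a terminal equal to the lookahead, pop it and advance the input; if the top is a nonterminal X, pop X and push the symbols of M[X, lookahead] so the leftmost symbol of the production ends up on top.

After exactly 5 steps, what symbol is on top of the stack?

step 1: stack=$ S  input=f f f d $  — expand S -> f A
step 2: stack=$ A f  input=f f f d $  — match f
step 3: stack=$ A  input=f f d $  — expand A -> f f C S
step 4: stack=$ S C f f  input=f f d $  — match f
step 5: stack=$ S C f  input=f d $  — match f
Stack after step 5: $ S C (top = C).

C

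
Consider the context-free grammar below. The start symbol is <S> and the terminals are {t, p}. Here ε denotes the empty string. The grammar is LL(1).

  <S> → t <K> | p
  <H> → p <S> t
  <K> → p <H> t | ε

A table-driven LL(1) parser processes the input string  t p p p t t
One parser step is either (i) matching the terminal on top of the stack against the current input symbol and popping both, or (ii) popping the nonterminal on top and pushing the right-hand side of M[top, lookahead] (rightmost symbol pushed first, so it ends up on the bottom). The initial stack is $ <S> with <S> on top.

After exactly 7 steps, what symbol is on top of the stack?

step 1: stack=$ <S>  input=t p p p t t $  — expand <S> → t <K>
step 2: stack=$ <K> t  input=t p p p t t $  — match t
step 3: stack=$ <K>  input=p p p t t $  — expand <K> → p <H> t
step 4: stack=$ t <H> p  input=p p p t t $  — match p
step 5: stack=$ t <H>  input=p p t t $  — expand <H> → p <S> t
step 6: stack=$ t t <S> p  input=p p t t $  — match p
step 7: stack=$ t t <S>  input=p t t $  — expand <S> → p
Stack after step 7: $ t t p (top = p).

p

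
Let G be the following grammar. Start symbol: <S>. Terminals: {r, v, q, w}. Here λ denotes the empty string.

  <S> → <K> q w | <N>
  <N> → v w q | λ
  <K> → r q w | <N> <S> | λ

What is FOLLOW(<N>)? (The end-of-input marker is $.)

{$, q, r, v}

FIRST(<N>): from <N>→v w q we get {v}; from <N>→λ we get {λ}. So FIRST(<N>) = {λ, v}.
FIRST(<S>): from <S>→<K> q w we get {q, r, v}; from <S>→<N> we get {λ, v}. So FIRST(<S>) = {λ, q, r, v}.
FIRST(<K>): from <K>→r q w we get {r}; from <K>→<N> <S> we get {λ, q, r, v}; from <K>→λ we get {λ}. So FIRST(<K>) = {λ, q, r, v}.
FOLLOW(<S>) includes $ since <S> is the start symbol.
FOLLOW(<K>): in <S>→<K> q w, <K> is followed by q w with FIRST {q}. Thus FOLLOW(<K>) = {q}.
FOLLOW(<S>): in <K>→<N> <S>, the suffix after <S> is empty, so FOLLOW(<S>) ⊇ FOLLOW(<K>) = {q}. Thus FOLLOW(<S>) = {$, q}.
FOLLOW(<N>): in <S>→<N>, the suffix after <N> is empty, so FOLLOW(<N>) ⊇ FOLLOW(<S>) = {$, q}; in <K>→<N> <S>, <N> is followed by <S> with FIRST {λ, q, r, v}; in <K>→<N> <S>, the suffix after <N> is nullable, so FOLLOW(<N>) ⊇ FOLLOW(<K>) = {q}. Thus FOLLOW(<N>) = {$, q, r, v}.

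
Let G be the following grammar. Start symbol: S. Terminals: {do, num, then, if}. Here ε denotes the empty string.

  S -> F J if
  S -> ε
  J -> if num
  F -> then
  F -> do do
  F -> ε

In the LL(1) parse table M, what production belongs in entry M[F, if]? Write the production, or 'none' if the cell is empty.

F -> ε

FIRST(J): from J->if num we get {if}. So FIRST(J) = {if}.
FIRST(F): from F->then we get {then}; from F->do do we get {do}; from F->ε we get {ε}. So FIRST(F) = {ε, do, then}.
FIRST(S): from S->F J if we get {do, if, then}; from S->ε we get {ε}. So FIRST(S) = {ε, do, if, then}.
FOLLOW(S) includes $ since S is the start symbol.
FOLLOW(F): in S->F J if, F is followed by J if with FIRST {if}. Thus FOLLOW(F) = {if}.
For F -> then: FIRST(then) = {then}, so it goes in M[F, t] for t ∈ {then}.
For F -> do do: FIRST(do do) = {do}, so it goes in M[F, t] for t ∈ {do}.
For F -> ε: FIRST(ε) = {ε}, so it goes in M[F, t] for t ∈ {}; since ε ∈ FIRST, also for every t ∈ FOLLOW(F) = {if}.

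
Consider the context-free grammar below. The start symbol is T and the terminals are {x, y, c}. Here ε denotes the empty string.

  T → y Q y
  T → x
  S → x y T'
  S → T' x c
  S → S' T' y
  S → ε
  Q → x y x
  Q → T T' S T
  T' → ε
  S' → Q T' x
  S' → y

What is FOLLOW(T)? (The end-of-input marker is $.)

{$, x, y}

FIRST(T) = {x, y}
FIRST(T') = {ε}
FIRST(Q) = {x, y}  (via T T' S T)
FIRST(S') = {x, y}  (via Q T' x)
FIRST(S) = {ε, x, y}  (via T' x c, S' T' y)
FOLLOW(T) includes $ since T is the start symbol.
FOLLOW(S): in Q→T T' S T, S is followed by T with FIRST {x, y}. Thus FOLLOW(S) = {x, y}.
FOLLOW(Q): in T→y Q y, Q is followed by y with FIRST {y}; in S'→Q T' x, Q is followed by T' x with FIRST {x}. Thus FOLLOW(Q) = {x, y}.
FOLLOW(T): in Q→T T' S T (occurrence 1), T is followed by T' S T with FIRST {x, y}; in Q→T T' S T (occurrence 2), the suffix after T is empty, so FOLLOW(T) ⊇ FOLLOW(Q) = {x, y}. Thus FOLLOW(T) = {$, x, y}.
FOLLOW(T'): in S→x y T', the suffix after T' is empty, so FOLLOW(T') ⊇ FOLLOW(S) = {x, y}; in S→T' x c, T' is followed by x c with FIRST {x}; in S→S' T' y, T' is followed by y with FIRST {y}; in Q→T T' S T, T' is followed by S T with FIRST {x, y}; in S'→Q T' x, T' is followed by x with FIRST {x}. Thus FOLLOW(T') = {x, y}.
FOLLOW(S'): in S→S' T' y, S' is followed by T' y with FIRST {y}. Thus FOLLOW(S') = {y}.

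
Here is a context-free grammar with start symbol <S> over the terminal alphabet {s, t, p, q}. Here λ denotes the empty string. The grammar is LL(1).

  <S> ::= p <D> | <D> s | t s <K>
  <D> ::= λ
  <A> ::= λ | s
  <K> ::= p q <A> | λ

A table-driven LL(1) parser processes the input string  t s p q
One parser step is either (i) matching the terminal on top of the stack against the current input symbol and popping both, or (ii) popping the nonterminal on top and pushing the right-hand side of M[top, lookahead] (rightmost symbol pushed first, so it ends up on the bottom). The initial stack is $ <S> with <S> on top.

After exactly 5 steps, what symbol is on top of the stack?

q

step 1: stack=$ <S>  input=t s p q $  — expand <S> ::= t s <K>
step 2: stack=$ <K> s t  input=t s p q $  — match t
step 3: stack=$ <K> s  input=s p q $  — match s
step 4: stack=$ <K>  input=p q $  — expand <K> ::= p q <A>
step 5: stack=$ <A> q p  input=p q $  — match p
Stack after step 5: $ <A> q (top = q).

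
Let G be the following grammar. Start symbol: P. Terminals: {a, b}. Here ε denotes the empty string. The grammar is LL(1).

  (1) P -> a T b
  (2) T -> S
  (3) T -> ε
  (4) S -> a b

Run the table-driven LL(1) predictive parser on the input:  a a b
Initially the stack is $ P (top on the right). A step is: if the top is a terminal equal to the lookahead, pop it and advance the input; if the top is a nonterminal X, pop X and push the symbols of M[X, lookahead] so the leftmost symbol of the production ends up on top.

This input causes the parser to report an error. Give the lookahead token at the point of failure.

step 1: stack=$ P  input=a a b $  — expand P -> a T b
step 2: stack=$ b T a  input=a a b $  — match a
step 3: stack=$ b T  input=a b $  — expand T -> S
step 4: stack=$ b S  input=a b $  — expand S -> a b
step 5: stack=$ b b a  input=a b $  — match a
step 6: stack=$ b b  input=b $  — match b
step 7: stack=$ b  input=$  — error: top is terminal b but lookahead is $

$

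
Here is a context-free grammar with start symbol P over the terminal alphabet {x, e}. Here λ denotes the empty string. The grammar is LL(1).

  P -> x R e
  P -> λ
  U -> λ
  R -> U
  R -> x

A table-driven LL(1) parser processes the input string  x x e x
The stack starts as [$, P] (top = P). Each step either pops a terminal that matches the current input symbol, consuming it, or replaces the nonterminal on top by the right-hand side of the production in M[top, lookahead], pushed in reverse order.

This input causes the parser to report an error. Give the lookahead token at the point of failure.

x

     Stack    Input      Action
  1  $ P      x x e x $  expand P -> x R e
  2  $ e R x  x x e x $  match x
  3  $ e R    x e x $    expand R -> x
  4  $ e x    x e x $    match x
  5  $ e      e x $      match e
  6  $        x $        error: stack empty but input remains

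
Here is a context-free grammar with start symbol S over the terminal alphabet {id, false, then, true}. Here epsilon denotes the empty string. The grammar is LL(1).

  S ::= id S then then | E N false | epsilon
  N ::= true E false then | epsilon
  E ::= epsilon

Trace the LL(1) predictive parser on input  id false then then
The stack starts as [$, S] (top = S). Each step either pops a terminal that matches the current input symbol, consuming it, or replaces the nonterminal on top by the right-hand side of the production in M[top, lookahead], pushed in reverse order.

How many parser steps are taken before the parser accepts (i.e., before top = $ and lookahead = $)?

8

     Stack                  Input                 Action
  1  $ S                    id false then then $  expand S ::= id S then then
  2  $ then then S id       id false then then $  match id
  3  $ then then S          false then then $     expand S ::= E N false
  4  $ then then false N E  false then then $     expand E ::= epsilon
  5  $ then then false N    false then then $     expand N ::= epsilon
  6  $ then then false      false then then $     match false
  7  $ then then            then then $           match then
  8  $ then                 then $                match then
Accept reached after 8 steps.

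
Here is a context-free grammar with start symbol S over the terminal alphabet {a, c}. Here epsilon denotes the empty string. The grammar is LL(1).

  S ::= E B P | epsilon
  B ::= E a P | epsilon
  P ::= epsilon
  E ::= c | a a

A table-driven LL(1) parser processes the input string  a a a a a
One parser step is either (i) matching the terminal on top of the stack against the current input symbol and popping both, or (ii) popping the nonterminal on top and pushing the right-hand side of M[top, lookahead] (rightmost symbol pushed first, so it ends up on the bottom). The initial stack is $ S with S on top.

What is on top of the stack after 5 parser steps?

     Stack      Input        Action
  1  $ S        a a a a a $  expand S ::= E B P
  2  $ P B E    a a a a a $  expand E ::= a a
  3  $ P B a a  a a a a a $  match a
  4  $ P B a    a a a a $    match a
  5  $ P B      a a a $      expand B ::= E a P
Stack after step 5: $ P P a E (top = E).

E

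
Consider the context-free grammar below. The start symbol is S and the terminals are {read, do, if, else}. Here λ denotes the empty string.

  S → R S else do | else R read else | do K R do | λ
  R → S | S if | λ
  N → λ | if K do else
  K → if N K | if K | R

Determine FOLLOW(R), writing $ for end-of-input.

{do, else, if, read}

FIRST(N): from N→λ we get {λ}; from N→if K do else we get {if}. So FIRST(N) = {λ, if}.
FIRST(S): from S→R S else do we get {do, else, if}; from S→else R read else we get {else}; from S→do K R do we get {do}; from S→λ we get {λ}. So FIRST(S) = {λ, do, else, if}.
FIRST(R): from R→S we get {λ, do, else, if}; from R→S if we get {do, else, if}; from R→λ we get {λ}. So FIRST(R) = {λ, do, else, if}.
FIRST(K): from K→if N K we get {if}; from K→if K we get {if}; from K→R we get {λ, do, else, if}. So FIRST(K) = {λ, do, else, if}.
FOLLOW(S) includes $ since S is the start symbol.
FOLLOW(K): in S→do K R do, K is followed by R do with FIRST {do, else, if}; in N→if K do else, K is followed by do else with FIRST {do}; in K→if N K, the suffix after K is empty (adds nothing new); in K→if K, the suffix after K is empty (adds nothing new). Thus FOLLOW(K) = {do, else, if}.
FOLLOW(R): in S→R S else do, R is followed by S else do with FIRST {do, else, if}; in S→else R read else, R is followed by read else with FIRST {read}; in S→do K R do, R is followed by do with FIRST {do}; in K→R, the suffix after R is empty, so FOLLOW(R) ⊇ FOLLOW(K) = {do, else, if}. Thus FOLLOW(R) = {do, else, if, read}.
FOLLOW(S): in S→R S else do, S is followed by else do with FIRST {else}; in R→S, the suffix after S is empty, so FOLLOW(S) ⊇ FOLLOW(R) = {do, else, if, read}; in R→S if, S is followed by if with FIRST {if}. Thus FOLLOW(S) = {$, do, else, if, read}.
FOLLOW(N): in K→if N K, N is followed by K with FIRST {λ, do, else, if}; in K→if N K, the suffix after N is nullable, so FOLLOW(N) ⊇ FOLLOW(K) = {do, else, if}. Thus FOLLOW(N) = {do, else, if}.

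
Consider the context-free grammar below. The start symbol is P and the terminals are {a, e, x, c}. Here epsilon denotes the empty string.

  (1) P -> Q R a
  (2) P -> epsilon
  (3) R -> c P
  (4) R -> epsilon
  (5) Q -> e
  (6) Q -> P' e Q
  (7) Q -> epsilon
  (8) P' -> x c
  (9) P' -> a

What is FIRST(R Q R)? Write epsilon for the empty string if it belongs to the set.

FIRST(R) = {epsilon, c}
FIRST(P') = {a, x}
FIRST(Q) = {epsilon, a, e, x}  (via P' e Q)
FIRST(P) = {epsilon, a, c, e, x}  (via Q R a)
FIRST(R Q R): take FIRST of each symbol in turn, carrying on past any symbol whose FIRST contains epsilon; result {epsilon, a, c, e, x}.

{epsilon, a, c, e, x}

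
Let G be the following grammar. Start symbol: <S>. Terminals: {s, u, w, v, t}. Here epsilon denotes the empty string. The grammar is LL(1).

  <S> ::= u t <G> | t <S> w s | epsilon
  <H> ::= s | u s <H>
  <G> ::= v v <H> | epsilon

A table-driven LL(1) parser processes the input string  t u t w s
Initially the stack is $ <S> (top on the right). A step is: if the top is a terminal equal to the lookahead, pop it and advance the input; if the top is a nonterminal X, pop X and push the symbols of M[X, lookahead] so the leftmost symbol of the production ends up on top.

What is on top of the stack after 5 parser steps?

<G>

step 1: stack=$ <S>  input=t u t w s $  — expand <S> ::= t <S> w s
step 2: stack=$ s w <S> t  input=t u t w s $  — match t
step 3: stack=$ s w <S>  input=u t w s $  — expand <S> ::= u t <G>
step 4: stack=$ s w <G> t u  input=u t w s $  — match u
step 5: stack=$ s w <G> t  input=t w s $  — match t
Stack after step 5: $ s w <G> (top = <G>).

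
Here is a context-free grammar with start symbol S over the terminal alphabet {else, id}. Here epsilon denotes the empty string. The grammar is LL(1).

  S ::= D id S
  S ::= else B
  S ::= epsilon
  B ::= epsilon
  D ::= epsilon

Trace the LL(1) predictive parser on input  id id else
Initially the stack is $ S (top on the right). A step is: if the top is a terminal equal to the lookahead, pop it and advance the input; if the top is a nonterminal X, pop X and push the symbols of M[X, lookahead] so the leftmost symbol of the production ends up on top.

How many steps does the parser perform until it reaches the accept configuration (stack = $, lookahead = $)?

step 1: stack=$ S  input=id id else $  — expand S ::= D id S
step 2: stack=$ S id D  input=id id else $  — expand D ::= epsilon
step 3: stack=$ S id  input=id id else $  — match id
step 4: stack=$ S  input=id else $  — expand S ::= D id S
step 5: stack=$ S id D  input=id else $  — expand D ::= epsilon
step 6: stack=$ S id  input=id else $  — match id
step 7: stack=$ S  input=else $  — expand S ::= else B
step 8: stack=$ B else  input=else $  — match else
step 9: stack=$ B  input=$  — expand B ::= epsilon
Accept reached after 9 steps.

9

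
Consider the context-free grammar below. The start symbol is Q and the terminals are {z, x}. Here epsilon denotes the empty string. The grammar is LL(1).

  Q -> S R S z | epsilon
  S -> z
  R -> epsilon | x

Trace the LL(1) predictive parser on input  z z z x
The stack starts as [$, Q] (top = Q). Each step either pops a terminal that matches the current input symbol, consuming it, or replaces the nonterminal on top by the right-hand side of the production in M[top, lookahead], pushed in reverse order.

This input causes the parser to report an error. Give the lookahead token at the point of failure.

     Stack      Input      Action
  1  $ Q        z z z x $  expand Q -> S R S z
  2  $ z S R S  z z z x $  expand S -> z
  3  $ z S R z  z z z x $  match z
  4  $ z S R    z z x $    expand R -> epsilon
  5  $ z S      z z x $    expand S -> z
  6  $ z z      z z x $    match z
  7  $ z        z x $      match z
  8  $          x $        error: stack empty but input remains

x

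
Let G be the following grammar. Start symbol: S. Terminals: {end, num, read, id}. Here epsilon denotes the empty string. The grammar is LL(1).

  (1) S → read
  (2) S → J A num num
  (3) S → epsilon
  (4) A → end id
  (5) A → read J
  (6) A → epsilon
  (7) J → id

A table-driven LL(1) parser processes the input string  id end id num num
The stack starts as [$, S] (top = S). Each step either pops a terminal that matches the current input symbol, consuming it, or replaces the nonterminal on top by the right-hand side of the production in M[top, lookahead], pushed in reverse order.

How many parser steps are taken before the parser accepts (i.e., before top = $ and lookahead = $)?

     Stack             Input                Action
  1  $ S               id end id num num $  expand S → J A num num
  2  $ num num A J     id end id num num $  expand J → id
  3  $ num num A id    id end id num num $  match id
  4  $ num num A       end id num num $     expand A → end id
  5  $ num num id end  end id num num $     match end
  6  $ num num id      id num num $         match id
  7  $ num num         num num $            match num
  8  $ num             num $                match num
Accept reached after 8 steps.

8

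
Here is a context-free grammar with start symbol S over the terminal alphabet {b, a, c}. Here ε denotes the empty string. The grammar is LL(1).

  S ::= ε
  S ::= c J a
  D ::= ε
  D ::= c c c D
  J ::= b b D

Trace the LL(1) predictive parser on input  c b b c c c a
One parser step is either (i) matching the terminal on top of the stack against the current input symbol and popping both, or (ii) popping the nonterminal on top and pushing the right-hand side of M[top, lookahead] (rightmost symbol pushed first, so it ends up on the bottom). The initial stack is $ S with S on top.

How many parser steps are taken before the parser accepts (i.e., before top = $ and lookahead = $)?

step 1: stack=$ S  input=c b b c c c a $  — expand S ::= c J a
step 2: stack=$ a J c  input=c b b c c c a $  — match c
step 3: stack=$ a J  input=b b c c c a $  — expand J ::= b b D
step 4: stack=$ a D b b  input=b b c c c a $  — match b
step 5: stack=$ a D b  input=b c c c a $  — match b
step 6: stack=$ a D  input=c c c a $  — expand D ::= c c c D
step 7: stack=$ a D c c c  input=c c c a $  — match c
step 8: stack=$ a D c c  input=c c a $  — match c
step 9: stack=$ a D c  input=c a $  — match c
step 10: stack=$ a D  input=a $  — expand D ::= ε
step 11: stack=$ a  input=a $  — match a
Accept reached after 11 steps.

11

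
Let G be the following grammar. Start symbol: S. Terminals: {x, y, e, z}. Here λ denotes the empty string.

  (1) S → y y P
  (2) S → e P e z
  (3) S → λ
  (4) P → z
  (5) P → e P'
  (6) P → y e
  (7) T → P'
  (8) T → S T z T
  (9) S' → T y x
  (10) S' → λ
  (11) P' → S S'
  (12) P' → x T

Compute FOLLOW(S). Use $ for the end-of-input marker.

FIRST(S): from S→y y P we get {y}; from S→e P e z we get {e}; from S→λ we get {λ}. So FIRST(S) = {λ, e, y}.
FIRST(P): from P→z we get {z}; from P→e P' we get {e}; from P→y e we get {y}. So FIRST(P) = {e, y, z}.
FIRST(T): from T→P' we get {λ, e, x, y, z}; from T→S T z T we get {e, x, y, z}. So FIRST(T) = {λ, e, x, y, z}.
FIRST(S'): from S'→T y x we get {e, x, y, z}; from S'→λ we get {λ}. So FIRST(S') = {λ, e, x, y, z}.
FIRST(P'): from P'→S S' we get {λ, e, x, y, z}; from P'→x T we get {x}. So FIRST(P') = {λ, e, x, y, z}.
FOLLOW(S) includes $ since S is the start symbol.
FOLLOW(S): in T→S T z T, S is followed by T z T with FIRST {e, x, y, z}; in P'→S S', S is followed by S' with FIRST {λ, e, x, y, z}; in P'→S S', the suffix after S is nullable, so FOLLOW(S) ⊇ FOLLOW(P') = {$, e, x, y, z}. Thus FOLLOW(S) = {$, e, x, y, z}.
FOLLOW(P): in S→y y P, the suffix after P is empty, so FOLLOW(P) ⊇ FOLLOW(S) = {$, e, x, y, z}; in S→e P e z, P is followed by e z with FIRST {e}. Thus FOLLOW(P) = {$, e, x, y, z}.
FOLLOW(T): in T→S T z T (occurrence 1), T is followed by z T with FIRST {z}; in T→S T z T (occurrence 2), the suffix after T is empty (adds nothing new); in S'→T y x, T is followed by y x with FIRST {y}; in P'→x T, the suffix after T is empty, so FOLLOW(T) ⊇ FOLLOW(P') = {$, e, x, y, z}. Thus FOLLOW(T) = {$, e, x, y, z}.
FOLLOW(P'): in P→e P', the suffix after P' is empty, so FOLLOW(P') ⊇ FOLLOW(P) = {$, e, x, y, z}; in T→P', the suffix after P' is empty, so FOLLOW(P') ⊇ FOLLOW(T) = {$, e, x, y, z}. Thus FOLLOW(P') = {$, e, x, y, z}.
FOLLOW(S'): in P'→S S', the suffix after S' is empty, so FOLLOW(S') ⊇ FOLLOW(P') = {$, e, x, y, z}. Thus FOLLOW(S') = {$, e, x, y, z}.

{$, e, x, y, z}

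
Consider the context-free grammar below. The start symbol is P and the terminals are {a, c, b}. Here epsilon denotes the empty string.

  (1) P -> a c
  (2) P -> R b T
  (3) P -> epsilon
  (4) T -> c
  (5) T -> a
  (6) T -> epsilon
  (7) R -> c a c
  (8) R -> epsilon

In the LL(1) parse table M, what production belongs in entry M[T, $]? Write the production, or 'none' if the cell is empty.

T -> epsilon

FIRST(T) = {epsilon, a, c}
FIRST(R) = {epsilon, c}
FIRST(P) = {epsilon, a, b, c}  (via R b T)
FOLLOW(P) includes $ since P is the start symbol.
FOLLOW(P): P appears on no right-hand side. Thus FOLLOW(P) = {$}.
FOLLOW(T): in P->R b T, the suffix after T is empty, so FOLLOW(T) ⊇ FOLLOW(P) = {$}. Thus FOLLOW(T) = {$}.
For T -> c: FIRST(c) = {c}, so it goes in M[T, t] for t ∈ {c}.
For T -> a: FIRST(a) = {a}, so it goes in M[T, t] for t ∈ {a}.
For T -> epsilon: FIRST(epsilon) = {epsilon}, so it goes in M[T, t] for t ∈ {}; since epsilon ∈ FIRST, also for every t ∈ FOLLOW(T) = {$}.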